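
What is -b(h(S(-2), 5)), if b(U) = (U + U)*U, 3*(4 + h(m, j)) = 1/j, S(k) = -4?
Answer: -6962/225 ≈ -30.942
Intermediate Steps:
h(m, j) = -4 + 1/(3*j)
b(U) = 2*U² (b(U) = (2*U)*U = 2*U²)
-b(h(S(-2), 5)) = -2*(-4 + (⅓)/5)² = -2*(-4 + (⅓)*(⅕))² = -2*(-4 + 1/15)² = -2*(-59/15)² = -2*3481/225 = -1*6962/225 = -6962/225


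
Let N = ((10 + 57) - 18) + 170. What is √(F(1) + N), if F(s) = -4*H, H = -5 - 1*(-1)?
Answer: √235 ≈ 15.330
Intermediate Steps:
H = -4 (H = -5 + 1 = -4)
F(s) = 16 (F(s) = -4*(-4) = 16)
N = 219 (N = (67 - 18) + 170 = 49 + 170 = 219)
√(F(1) + N) = √(16 + 219) = √235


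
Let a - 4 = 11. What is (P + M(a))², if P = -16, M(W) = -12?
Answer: 784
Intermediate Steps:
a = 15 (a = 4 + 11 = 15)
(P + M(a))² = (-16 - 12)² = (-28)² = 784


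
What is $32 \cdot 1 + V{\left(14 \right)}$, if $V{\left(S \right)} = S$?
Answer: $46$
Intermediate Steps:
$32 \cdot 1 + V{\left(14 \right)} = 32 \cdot 1 + 14 = 32 + 14 = 46$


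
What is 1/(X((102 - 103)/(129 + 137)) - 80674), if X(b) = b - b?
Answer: -1/80674 ≈ -1.2396e-5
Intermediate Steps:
X(b) = 0
1/(X((102 - 103)/(129 + 137)) - 80674) = 1/(0 - 80674) = 1/(-80674) = -1/80674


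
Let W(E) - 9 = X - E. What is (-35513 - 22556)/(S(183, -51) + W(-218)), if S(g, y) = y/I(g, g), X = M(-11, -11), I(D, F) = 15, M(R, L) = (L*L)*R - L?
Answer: 290345/5482 ≈ 52.963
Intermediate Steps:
M(R, L) = -L + R*L² (M(R, L) = L²*R - L = R*L² - L = -L + R*L²)
X = -1320 (X = -11*(-1 - 11*(-11)) = -11*(-1 + 121) = -11*120 = -1320)
S(g, y) = y/15
W(E) = -1311 - E (W(E) = 9 + (-1320 - E) = -1311 - E)
(-35513 - 22556)/(S(183, -51) + W(-218)) = (-35513 - 22556)/((1/15)*(-51) + (-1311 - 1*(-218))) = -58069/(-17/5 + (-1311 + 218)) = -58069/(-17/5 - 1093) = -58069/(-5482/5) = -58069*(-5/5482) = 290345/5482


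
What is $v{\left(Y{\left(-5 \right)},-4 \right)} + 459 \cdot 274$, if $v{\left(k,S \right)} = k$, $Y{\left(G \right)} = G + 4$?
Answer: $125765$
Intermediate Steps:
$Y{\left(G \right)} = 4 + G$
$v{\left(Y{\left(-5 \right)},-4 \right)} + 459 \cdot 274 = \left(4 - 5\right) + 459 \cdot 274 = -1 + 125766 = 125765$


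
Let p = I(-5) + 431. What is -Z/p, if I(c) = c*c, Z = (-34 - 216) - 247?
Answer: 497/456 ≈ 1.0899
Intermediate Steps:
Z = -497 (Z = -250 - 247 = -497)
I(c) = c²
p = 456 (p = (-5)² + 431 = 25 + 431 = 456)
-Z/p = -(-497)/456 = -1*(-497/456) = 497/456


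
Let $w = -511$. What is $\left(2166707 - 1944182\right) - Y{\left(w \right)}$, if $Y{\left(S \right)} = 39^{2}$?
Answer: $221004$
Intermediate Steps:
$Y{\left(S \right)} = 1521$
$\left(2166707 - 1944182\right) - Y{\left(w \right)} = \left(2166707 - 1944182\right) - 1521 = 222525 - 1521 = 221004$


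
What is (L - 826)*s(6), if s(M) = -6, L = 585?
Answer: 1446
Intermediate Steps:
(L - 826)*s(6) = (585 - 826)*(-6) = -241*(-6) = 1446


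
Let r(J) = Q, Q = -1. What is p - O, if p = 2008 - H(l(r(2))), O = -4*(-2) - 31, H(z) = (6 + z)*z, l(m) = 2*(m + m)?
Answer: 2039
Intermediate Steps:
r(J) = -1
l(m) = 4*m (l(m) = 2*(2*m) = 4*m)
H(z) = z*(6 + z)
O = -23 (O = 8 - 31 = -23)
p = 2016 (p = 2008 - 4*(-1)*(6 + 4*(-1)) = 2008 - (-4)*(6 - 4) = 2008 - (-4)*2 = 2008 - 1*(-8) = 2008 + 8 = 2016)
p - O = 2016 - 1*(-23) = 2016 + 23 = 2039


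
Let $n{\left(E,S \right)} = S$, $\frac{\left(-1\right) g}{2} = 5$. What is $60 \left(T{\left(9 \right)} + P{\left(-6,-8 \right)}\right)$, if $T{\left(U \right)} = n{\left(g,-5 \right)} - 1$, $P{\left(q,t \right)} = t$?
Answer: $-840$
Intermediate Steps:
$g = -10$ ($g = \left(-2\right) 5 = -10$)
$T{\left(U \right)} = -6$ ($T{\left(U \right)} = -5 - 1 = -6$)
$60 \left(T{\left(9 \right)} + P{\left(-6,-8 \right)}\right) = 60 \left(-6 - 8\right) = 60 \left(-14\right) = -840$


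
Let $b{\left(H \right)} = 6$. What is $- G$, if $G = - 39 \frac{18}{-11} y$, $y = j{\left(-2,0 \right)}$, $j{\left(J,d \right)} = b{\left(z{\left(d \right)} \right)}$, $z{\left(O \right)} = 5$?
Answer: $- \frac{4212}{11} \approx -382.91$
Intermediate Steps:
$j{\left(J,d \right)} = 6$
$y = 6$
$G = \frac{4212}{11}$ ($G = - 39 \frac{18}{-11} \cdot 6 = - 39 \cdot 18 \left(- \frac{1}{11}\right) 6 = \left(-39\right) \left(- \frac{18}{11}\right) 6 = \frac{702}{11} \cdot 6 = \frac{4212}{11} \approx 382.91$)
$- G = \left(-1\right) \frac{4212}{11} = - \frac{4212}{11}$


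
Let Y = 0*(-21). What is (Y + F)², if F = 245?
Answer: 60025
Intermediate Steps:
Y = 0
(Y + F)² = (0 + 245)² = 245² = 60025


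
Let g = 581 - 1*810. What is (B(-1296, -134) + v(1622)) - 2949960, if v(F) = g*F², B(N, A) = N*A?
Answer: -605248732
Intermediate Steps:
B(N, A) = A*N
g = -229 (g = 581 - 810 = -229)
v(F) = -229*F²
(B(-1296, -134) + v(1622)) - 2949960 = (-134*(-1296) - 229*1622²) - 2949960 = (173664 - 229*2630884) - 2949960 = (173664 - 602472436) - 2949960 = -602298772 - 2949960 = -605248732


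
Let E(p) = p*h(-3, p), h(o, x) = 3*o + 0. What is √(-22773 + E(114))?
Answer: I*√23799 ≈ 154.27*I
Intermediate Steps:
h(o, x) = 3*o
E(p) = -9*p (E(p) = p*(3*(-3)) = p*(-9) = -9*p)
√(-22773 + E(114)) = √(-22773 - 9*114) = √(-22773 - 1026) = √(-23799) = I*√23799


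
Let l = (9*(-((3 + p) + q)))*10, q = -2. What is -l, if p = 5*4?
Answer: 1890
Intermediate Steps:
p = 20
l = -1890 (l = (9*(-((3 + 20) - 2)))*10 = (9*(-(23 - 2)))*10 = (9*(-1*21))*10 = (9*(-21))*10 = -189*10 = -1890)
-l = -1*(-1890) = 1890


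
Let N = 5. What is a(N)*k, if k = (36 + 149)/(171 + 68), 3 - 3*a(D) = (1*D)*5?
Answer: -4070/717 ≈ -5.6764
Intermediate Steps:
a(D) = 1 - 5*D/3 (a(D) = 1 - 1*D*5/3 = 1 - D*5/3 = 1 - 5*D/3)
k = 185/239 ≈ 0.77406
a(N)*k = (1 - 5/3*5)*(185/239) = (1 - 25/3)*(185/239) = -22/3*185/239 = -4070/717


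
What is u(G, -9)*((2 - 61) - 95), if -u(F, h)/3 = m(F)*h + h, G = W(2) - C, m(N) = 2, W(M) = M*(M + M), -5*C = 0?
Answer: -12474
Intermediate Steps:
C = 0 (C = -⅕*0 = 0)
W(M) = 2*M² (W(M) = M*(2*M) = 2*M²)
G = 8 (G = 2*2² - 1*0 = 2*4 + 0 = 8 + 0 = 8)
u(F, h) = -9*h (u(F, h) = -3*(2*h + h) = -9*h)
u(G, -9)*((2 - 61) - 95) = (-9*(-9))*((2 - 61) - 95) = 81*(-59 - 95) = 81*(-154) = -12474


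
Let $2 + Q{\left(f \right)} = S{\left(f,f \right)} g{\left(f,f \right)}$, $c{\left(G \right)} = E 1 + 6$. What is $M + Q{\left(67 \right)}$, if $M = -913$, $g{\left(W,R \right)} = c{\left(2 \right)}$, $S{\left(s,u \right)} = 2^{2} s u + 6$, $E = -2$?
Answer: $70933$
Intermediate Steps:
$S{\left(s,u \right)} = 6 + 4 s u$ ($S{\left(s,u \right)} = 4 s u + 6 = 6 + 4 s u$)
$c{\left(G \right)} = 4$ ($c{\left(G \right)} = \left(-2\right) 1 + 6 = -2 + 6 = 4$)
$g{\left(W,R \right)} = 4$
$Q{\left(f \right)} = 22 + 16 f^{2}$ ($Q{\left(f \right)} = -2 + \left(6 + 4 f f\right) 4 = -2 + \left(6 + 4 f^{2}\right) 4 = -2 + \left(24 + 16 f^{2}\right) = 22 + 16 f^{2}$)
$M + Q{\left(67 \right)} = -913 + \left(22 + 16 \cdot 67^{2}\right) = -913 + \left(22 + 16 \cdot 4489\right) = -913 + \left(22 + 71824\right) = -913 + 71846 = 70933$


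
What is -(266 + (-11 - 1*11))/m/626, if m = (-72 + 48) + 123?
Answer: -122/30987 ≈ -0.0039371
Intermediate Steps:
m = 99 (m = -24 + 123 = 99)
-(266 + (-11 - 1*11))/m/626 = -(266 + (-11 - 1*11))/99/626 = -(266 + (-11 - 11))*(1/99)/626 = -(266 - 22)*(1/99)/626 = -244*(1/99)/626 = -244/(99*626) = -1*122/30987 = -122/30987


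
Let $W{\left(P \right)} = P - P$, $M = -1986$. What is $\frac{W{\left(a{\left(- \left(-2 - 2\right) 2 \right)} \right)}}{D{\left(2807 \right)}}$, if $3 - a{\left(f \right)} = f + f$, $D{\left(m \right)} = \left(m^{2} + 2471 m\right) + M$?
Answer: $0$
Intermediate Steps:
$D{\left(m \right)} = -1986 + m^{2} + 2471 m$ ($D{\left(m \right)} = \left(m^{2} + 2471 m\right) - 1986 = -1986 + m^{2} + 2471 m$)
$a{\left(f \right)} = 3 - 2 f$ ($a{\left(f \right)} = 3 - \left(f + f\right) = 3 - 2 f$)
$W{\left(P \right)} = 0$
$\frac{W{\left(a{\left(- \left(-2 - 2\right) 2 \right)} \right)}}{D{\left(2807 \right)}} = \frac{0}{-1986 + 2807^{2} + 2471 \cdot 2807} = \frac{0}{-1986 + 7879249 + 6936097} = \frac{0}{14813360} = 0 \cdot \frac{1}{14813360} = 0$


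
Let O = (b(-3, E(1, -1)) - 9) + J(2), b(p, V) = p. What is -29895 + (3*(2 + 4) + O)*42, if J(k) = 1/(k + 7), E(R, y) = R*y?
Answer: -88915/3 ≈ -29638.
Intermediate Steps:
J(k) = 1/(7 + k)
O = -107/9 (O = (-3 - 9) + 1/(7 + 2) = -12 + 1/9 = -107/9 ≈ -11.889)
-29895 + (3*(2 + 4) + O)*42 = -29895 + (3*(2 + 4) - 107/9)*42 = -29895 + (3*6 - 107/9)*42 = -29895 + (18 - 107/9)*42 = -29895 + (55/9)*42 = -29895 + 770/3 = -88915/3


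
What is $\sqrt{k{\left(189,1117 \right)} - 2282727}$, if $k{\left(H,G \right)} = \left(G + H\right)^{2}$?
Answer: $i \sqrt{577091} \approx 759.67 i$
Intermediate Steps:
$\sqrt{k{\left(189,1117 \right)} - 2282727} = \sqrt{\left(1117 + 189\right)^{2} - 2282727} = \sqrt{1306^{2} - 2282727} = \sqrt{1705636 - 2282727} = \sqrt{-577091} = i \sqrt{577091}$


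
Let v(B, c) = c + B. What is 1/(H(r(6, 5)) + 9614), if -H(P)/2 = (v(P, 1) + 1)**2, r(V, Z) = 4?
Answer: 1/9542 ≈ 0.00010480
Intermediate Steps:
v(B, c) = B + c
H(P) = -2*(2 + P)**2 (H(P) = -2*((P + 1) + 1)**2 = -2*((1 + P) + 1)**2 = -2*(2 + P)**2)
1/(H(r(6, 5)) + 9614) = 1/(-2*(2 + 4)**2 + 9614) = 1/(-2*6**2 + 9614) = 1/(-2*36 + 9614) = 1/(-72 + 9614) = 1/9542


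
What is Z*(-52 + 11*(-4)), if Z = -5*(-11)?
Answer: -5280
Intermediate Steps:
Z = 55
Z*(-52 + 11*(-4)) = 55*(-52 + 11*(-4)) = 55*(-52 - 44) = 55*(-96) = -5280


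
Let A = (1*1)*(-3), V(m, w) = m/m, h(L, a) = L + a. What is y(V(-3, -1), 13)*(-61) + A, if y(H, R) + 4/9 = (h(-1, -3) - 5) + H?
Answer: 4609/9 ≈ 512.11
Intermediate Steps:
V(m, w) = 1
A = -3 (A = 1*(-3) = -3)
y(H, R) = -85/9 + H (y(H, R) = -4/9 + (((-1 - 3) - 5) + H) = -4/9 + ((-4 - 5) + H) = -4/9 + (-9 + H) = -85/9 + H)
y(V(-3, -1), 13)*(-61) + A = (-85/9 + 1)*(-61) - 3 = -76/9*(-61) - 3 = 4636/9 - 3 = 4609/9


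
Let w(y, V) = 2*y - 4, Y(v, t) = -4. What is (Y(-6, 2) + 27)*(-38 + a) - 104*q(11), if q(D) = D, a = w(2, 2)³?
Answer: -2018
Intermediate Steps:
w(y, V) = -4 + 2*y
a = 0 (a = (-4 + 2*2)³ = (-4 + 4)³ = 0³ = 0)
(Y(-6, 2) + 27)*(-38 + a) - 104*q(11) = (-4 + 27)*(-38 + 0) - 104*11 = 23*(-38) - 1144 = -874 - 1144 = -2018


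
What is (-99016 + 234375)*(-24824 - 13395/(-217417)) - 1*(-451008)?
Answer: -38444960917849/11443 ≈ -3.3597e+9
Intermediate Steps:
(-99016 + 234375)*(-24824 - 13395/(-217417)) - 1*(-451008) = 135359*(-24824 - 13395*(-1/217417)) + 451008 = 135359*(-24824 + 705/11443) + 451008 = 135359*(-284060327/11443) + 451008 = -38450121802393/11443 + 451008 = -38444960917849/11443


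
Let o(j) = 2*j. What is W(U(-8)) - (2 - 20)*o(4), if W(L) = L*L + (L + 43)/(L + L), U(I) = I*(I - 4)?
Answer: 1797259/192 ≈ 9360.7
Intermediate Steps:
U(I) = I*(-4 + I)
W(L) = L² + (43 + L)/(2*L) (W(L) = L² + (43 + L)/((2*L)) = L² + (43 + L)*(1/(2*L)) = L² + (43 + L)/(2*L))
W(U(-8)) - (2 - 20)*o(4) = (43 - 8*(-4 - 8) + 2*(-8*(-4 - 8))³)/(2*((-8*(-4 - 8)))) - (2 - 20)*2*4 = (43 - 8*(-12) + 2*(-8*(-12))³)/(2*((-8*(-12)))) - (-18)*8 = (½)*(43 + 96 + 2*96³)/96 - 1*(-144) = (½)*(1/96)*(43 + 96 + 2*884736) + 144 = (½)*(1/96)*(43 + 96 + 1769472) + 144 = (½)*(1/96)*1769611 + 144 = 1769611/192 + 144 = 1797259/192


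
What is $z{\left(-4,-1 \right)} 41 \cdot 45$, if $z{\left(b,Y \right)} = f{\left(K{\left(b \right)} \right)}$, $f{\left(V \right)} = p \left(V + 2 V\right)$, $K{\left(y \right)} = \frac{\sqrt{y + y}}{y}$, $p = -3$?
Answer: $\frac{16605 i \sqrt{2}}{2} \approx 11742.0 i$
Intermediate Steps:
$K{\left(y \right)} = \frac{\sqrt{2}}{\sqrt{y}}$ ($K{\left(y \right)} = \frac{\sqrt{2 y}}{y} = \frac{\sqrt{2} \sqrt{y}}{y} = \frac{\sqrt{2}}{\sqrt{y}}$)
$f{\left(V \right)} = - 9 V$ ($f{\left(V \right)} = - 3 \left(V + 2 V\right) = - 3 \cdot 3 V = - 9 V$)
$z{\left(b,Y \right)} = - \frac{9 \sqrt{2}}{\sqrt{b}}$ ($z{\left(b,Y \right)} = - 9 \frac{\sqrt{2}}{\sqrt{b}} = - \frac{9 \sqrt{2}}{\sqrt{b}}$)
$z{\left(-4,-1 \right)} 41 \cdot 45 = - \frac{9 \sqrt{2}}{2 i} 41 \cdot 45 = - 9 \sqrt{2} \left(- \frac{i}{2}\right) 41 \cdot 45 = \frac{9 i \sqrt{2}}{2} \cdot 41 \cdot 45 = \frac{369 i \sqrt{2}}{2} \cdot 45 = \frac{16605 i \sqrt{2}}{2}$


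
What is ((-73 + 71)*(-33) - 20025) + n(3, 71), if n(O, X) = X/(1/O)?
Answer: -19746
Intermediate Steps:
n(O, X) = O*X (n(O, X) = X*O = O*X)
((-73 + 71)*(-33) - 20025) + n(3, 71) = ((-73 + 71)*(-33) - 20025) + 3*71 = (-2*(-33) - 20025) + 213 = (66 - 20025) + 213 = -19959 + 213 = -19746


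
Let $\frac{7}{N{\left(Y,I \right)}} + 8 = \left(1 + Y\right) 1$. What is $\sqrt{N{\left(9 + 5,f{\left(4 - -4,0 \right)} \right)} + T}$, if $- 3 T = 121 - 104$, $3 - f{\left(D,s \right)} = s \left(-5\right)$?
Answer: $\frac{i \sqrt{42}}{3} \approx 2.1602 i$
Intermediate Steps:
$f{\left(D,s \right)} = 3 + 5 s$ ($f{\left(D,s \right)} = 3 - s \left(-5\right) = 3 - - 5 s = 3 + 5 s$)
$N{\left(Y,I \right)} = \frac{7}{-7 + Y}$ ($N{\left(Y,I \right)} = \frac{7}{-8 + \left(1 + Y\right) 1} = \frac{7}{-8 + \left(1 + Y\right)} = \frac{7}{-7 + Y}$)
$T = - \frac{17}{3}$ ($T = - \frac{121 - 104}{3} = \left(- \frac{1}{3}\right) 17 = - \frac{17}{3} \approx -5.6667$)
$\sqrt{N{\left(9 + 5,f{\left(4 - -4,0 \right)} \right)} + T} = \sqrt{\frac{7}{-7 + \left(9 + 5\right)} - \frac{17}{3}} = \sqrt{\frac{7}{-7 + 14} - \frac{17}{3}} = \sqrt{\frac{7}{7} - \frac{17}{3}} = \sqrt{7 \cdot \frac{1}{7} - \frac{17}{3}} = \sqrt{1 - \frac{17}{3}} = \sqrt{- \frac{14}{3}} = \frac{i \sqrt{42}}{3}$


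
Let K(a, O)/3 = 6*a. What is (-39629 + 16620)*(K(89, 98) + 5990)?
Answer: -174684328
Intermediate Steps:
K(a, O) = 18*a (K(a, O) = 3*(6*a) = 18*a)
(-39629 + 16620)*(K(89, 98) + 5990) = (-39629 + 16620)*(18*89 + 5990) = -23009*(1602 + 5990) = -23009*7592 = -174684328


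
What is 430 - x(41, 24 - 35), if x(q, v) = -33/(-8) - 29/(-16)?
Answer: 6785/16 ≈ 424.06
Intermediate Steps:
x(q, v) = 95/16 (x(q, v) = -33*(-1/8) - 29*(-1/16) = 33/8 + 29/16 = 95/16)
430 - x(41, 24 - 35) = 430 - 1*95/16 = 430 - 95/16 = 6785/16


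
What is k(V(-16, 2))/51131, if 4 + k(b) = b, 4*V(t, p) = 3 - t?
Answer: 3/204524 ≈ 1.4668e-5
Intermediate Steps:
V(t, p) = 3/4 - t/4 (V(t, p) = (3 - t)/4 = 3/4 - t/4)
k(b) = -4 + b
k(V(-16, 2))/51131 = (-4 + (3/4 - 1/4*(-16)))/51131 = (-4 + (3/4 + 4))*(1/51131) = (-4 + 19/4)*(1/51131) = (3/4)*(1/51131) = 3/204524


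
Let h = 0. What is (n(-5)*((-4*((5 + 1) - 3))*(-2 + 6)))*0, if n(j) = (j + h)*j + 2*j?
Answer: 0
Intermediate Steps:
n(j) = j² + 2*j (n(j) = (j + 0)*j + 2*j = j*j + 2*j = j² + 2*j)
(n(-5)*((-4*((5 + 1) - 3))*(-2 + 6)))*0 = ((-5*(2 - 5))*((-4*((5 + 1) - 3))*(-2 + 6)))*0 = ((-5*(-3))*(-4*(6 - 3)*4))*0 = (15*(-4*3*4))*0 = (15*(-12*4))*0 = (15*(-48))*0 = -720*0 = 0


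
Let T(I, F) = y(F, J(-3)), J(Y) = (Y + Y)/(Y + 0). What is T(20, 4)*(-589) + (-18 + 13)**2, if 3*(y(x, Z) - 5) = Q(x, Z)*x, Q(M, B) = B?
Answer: -13472/3 ≈ -4490.7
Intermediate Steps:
J(Y) = 2 (J(Y) = (2*Y)/Y = 2)
y(x, Z) = 5 + Z*x/3 (y(x, Z) = 5 + (Z*x)/3 = 5 + Z*x/3)
T(I, F) = 5 + 2*F/3 (T(I, F) = 5 + (1/3)*2*F = 5 + 2*F/3)
T(20, 4)*(-589) + (-18 + 13)**2 = (5 + (2/3)*4)*(-589) + (-18 + 13)**2 = (5 + 8/3)*(-589) + (-5)**2 = (23/3)*(-589) + 25 = -13547/3 + 25 = -13472/3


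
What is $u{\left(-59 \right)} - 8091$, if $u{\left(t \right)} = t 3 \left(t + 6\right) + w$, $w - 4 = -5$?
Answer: $1289$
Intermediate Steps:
$w = -1$ ($w = 4 - 5 = -1$)
$u{\left(t \right)} = -1 + t \left(18 + 3 t\right)$ ($u{\left(t \right)} = t 3 \left(t + 6\right) - 1 = t 3 \left(6 + t\right) - 1 = t \left(18 + 3 t\right) - 1 = -1 + t \left(18 + 3 t\right)$)
$u{\left(-59 \right)} - 8091 = \left(-1 + 3 \left(-59\right)^{2} + 18 \left(-59\right)\right) - 8091 = \left(-1 + 3 \cdot 3481 - 1062\right) - 8091 = \left(-1 + 10443 - 1062\right) - 8091 = 9380 - 8091 = 1289$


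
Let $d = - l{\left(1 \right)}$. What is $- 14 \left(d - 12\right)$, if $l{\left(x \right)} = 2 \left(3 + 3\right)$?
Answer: $336$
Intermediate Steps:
$l{\left(x \right)} = 12$ ($l{\left(x \right)} = 2 \cdot 6 = 12$)
$d = -12$ ($d = \left(-1\right) 12 = -12$)
$- 14 \left(d - 12\right) = - 14 \left(-12 - 12\right) = \left(-14\right) \left(-24\right) = 336$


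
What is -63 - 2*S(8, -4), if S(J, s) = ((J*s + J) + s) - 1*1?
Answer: -5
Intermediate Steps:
S(J, s) = -1 + J + s + J*s (S(J, s) = ((J + J*s) + s) - 1 = (J + s + J*s) - 1 = -1 + J + s + J*s)
-63 - 2*S(8, -4) = -63 - 2*(-1 + 8 - 4 + 8*(-4)) = -63 - 2*(-1 + 8 - 4 - 32) = -63 - 2*(-29) = -63 + 58 = -5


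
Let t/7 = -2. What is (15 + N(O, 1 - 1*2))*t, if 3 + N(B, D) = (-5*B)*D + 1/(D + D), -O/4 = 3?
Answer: 679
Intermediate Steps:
O = -12 (O = -4*3 = -12)
t = -14 (t = 7*(-2) = -14)
N(B, D) = -3 + 1/(2*D) - 5*B*D (N(B, D) = -3 + ((-5*B)*D + 1/(D + D)) = -3 + (-5*B*D + 1/(2*D)) = -3 + (1/(2*D) - 5*B*D) = -3 + 1/(2*D) - 5*B*D)
(15 + N(O, 1 - 1*2))*t = (15 + (-3 + 1/(2*(1 - 1*2)) - 5*(-12)*(1 - 1*2)))*(-14) = (15 + (-3 + 1/(2*(1 - 2)) - 5*(-12)*(1 - 2)))*(-14) = (15 + (-3 + (1/2)/(-1) - 5*(-12)*(-1)))*(-14) = (15 + (-3 + (1/2)*(-1) - 60))*(-14) = (15 + (-3 - 1/2 - 60))*(-14) = (15 - 127/2)*(-14) = -97/2*(-14) = 679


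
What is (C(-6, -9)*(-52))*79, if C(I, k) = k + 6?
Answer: 12324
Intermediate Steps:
C(I, k) = 6 + k
(C(-6, -9)*(-52))*79 = ((6 - 9)*(-52))*79 = -3*(-52)*79 = 156*79 = 12324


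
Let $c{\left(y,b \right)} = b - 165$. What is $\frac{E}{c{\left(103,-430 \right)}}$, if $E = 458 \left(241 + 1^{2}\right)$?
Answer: $- \frac{110836}{595} \approx -186.28$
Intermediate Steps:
$c{\left(y,b \right)} = -165 + b$ ($c{\left(y,b \right)} = b - 165 = -165 + b$)
$E = 110836$ ($E = 458 \left(241 + 1\right) = 458 \cdot 242 = 110836$)
$\frac{E}{c{\left(103,-430 \right)}} = \frac{110836}{-165 - 430} = \frac{110836}{-595} = 110836 \left(- \frac{1}{595}\right) = - \frac{110836}{595}$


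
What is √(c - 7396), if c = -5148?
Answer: 112*I ≈ 112.0*I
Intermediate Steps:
√(c - 7396) = √(-5148 - 7396) = √(-12544) = 112*I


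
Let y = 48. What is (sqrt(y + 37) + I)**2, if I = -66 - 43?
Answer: (109 - sqrt(85))**2 ≈ 9956.1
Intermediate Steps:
I = -109
(sqrt(y + 37) + I)**2 = (sqrt(48 + 37) - 109)**2 = (sqrt(85) - 109)**2 = (-109 + sqrt(85))**2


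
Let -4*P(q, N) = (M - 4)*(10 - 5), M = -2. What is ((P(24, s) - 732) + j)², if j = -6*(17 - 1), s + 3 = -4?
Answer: 2692881/4 ≈ 6.7322e+5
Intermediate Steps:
s = -7 (s = -3 - 4 = -7)
P(q, N) = 15/2 (P(q, N) = -(-2 - 4)*(10 - 5)/4 = -(-3)*5/2 = -¼*(-30) = 15/2)
j = -96 (j = -6*16 = -96)
((P(24, s) - 732) + j)² = ((15/2 - 732) - 96)² = (-1449/2 - 96)² = (-1641/2)² = 2692881/4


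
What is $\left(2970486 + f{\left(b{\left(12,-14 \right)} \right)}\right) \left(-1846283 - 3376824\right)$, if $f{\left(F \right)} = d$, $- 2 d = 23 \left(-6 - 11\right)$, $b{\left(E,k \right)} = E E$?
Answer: $- \frac{31032374674841}{2} \approx -1.5516 \cdot 10^{13}$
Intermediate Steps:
$b{\left(E,k \right)} = E^{2}$
$d = \frac{391}{2}$ ($d = - \frac{23 \left(-6 - 11\right)}{2} = - \frac{23 \left(-17\right)}{2} = \left(- \frac{1}{2}\right) \left(-391\right) = \frac{391}{2} \approx 195.5$)
$f{\left(F \right)} = \frac{391}{2}$
$\left(2970486 + f{\left(b{\left(12,-14 \right)} \right)}\right) \left(-1846283 - 3376824\right) = \left(2970486 + \frac{391}{2}\right) \left(-1846283 - 3376824\right) = \frac{5941363}{2} \left(-5223107\right) = - \frac{31032374674841}{2}$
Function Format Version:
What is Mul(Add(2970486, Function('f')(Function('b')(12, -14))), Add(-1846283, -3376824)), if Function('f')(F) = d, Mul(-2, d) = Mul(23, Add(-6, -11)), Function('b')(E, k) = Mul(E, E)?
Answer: Rational(-31032374674841, 2) ≈ -1.5516e+13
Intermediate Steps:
Function('b')(E, k) = Pow(E, 2)
d = Rational(391, 2) (d = Mul(Rational(-1, 2), Mul(23, Add(-6, -11))) = Mul(Rational(-1, 2), Mul(23, -17)) = Mul(Rational(-1, 2), -391) = Rational(391, 2) ≈ 195.50)
Function('f')(F) = Rational(391, 2)
Mul(Add(2970486, Function('f')(Function('b')(12, -14))), Add(-1846283, -3376824)) = Mul(Add(2970486, Rational(391, 2)), Add(-1846283, -3376824)) = Mul(Rational(5941363, 2), -5223107) = Rational(-31032374674841, 2)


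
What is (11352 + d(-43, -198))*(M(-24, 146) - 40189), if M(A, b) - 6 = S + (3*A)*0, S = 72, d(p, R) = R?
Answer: -447398094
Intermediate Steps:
M(A, b) = 78 (M(A, b) = 6 + (72 + (3*A)*0) = 6 + (72 + 0) = 6 + 72 = 78)
(11352 + d(-43, -198))*(M(-24, 146) - 40189) = (11352 - 198)*(78 - 40189) = 11154*(-40111) = -447398094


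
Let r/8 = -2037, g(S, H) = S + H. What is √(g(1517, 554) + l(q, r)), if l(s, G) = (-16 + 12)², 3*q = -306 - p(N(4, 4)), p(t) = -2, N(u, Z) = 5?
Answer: √2087 ≈ 45.684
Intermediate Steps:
g(S, H) = H + S
r = -16296 (r = 8*(-2037) = -16296)
q = -304/3 (q = (-306 - 1*(-2))/3 = (-306 + 2)/3 = (⅓)*(-304) = -304/3 ≈ -101.33)
l(s, G) = 16 (l(s, G) = (-4)² = 16)
√(g(1517, 554) + l(q, r)) = √((554 + 1517) + 16) = √(2071 + 16) = √2087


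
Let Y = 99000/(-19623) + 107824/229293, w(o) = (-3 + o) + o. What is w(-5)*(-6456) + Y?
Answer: 125868815702848/1499805513 ≈ 83923.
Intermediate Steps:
w(o) = -3 + 2*o
Y = -6861392216/1499805513 (Y = 99000*(-1/19623) + 107824*(1/229293) = -33000/6541 + 107824/229293 = -6861392216/1499805513 ≈ -4.5749)
w(-5)*(-6456) + Y = (-3 + 2*(-5))*(-6456) - 6861392216/1499805513 = (-3 - 10)*(-6456) - 6861392216/1499805513 = -13*(-6456) - 6861392216/1499805513 = 83928 - 6861392216/1499805513 = 125868815702848/1499805513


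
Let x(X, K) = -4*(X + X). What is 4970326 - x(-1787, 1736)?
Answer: 4956030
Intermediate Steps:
x(X, K) = -8*X
4970326 - x(-1787, 1736) = 4970326 - (-8)*(-1787) = 4970326 - 1*14296 = 4970326 - 14296 = 4956030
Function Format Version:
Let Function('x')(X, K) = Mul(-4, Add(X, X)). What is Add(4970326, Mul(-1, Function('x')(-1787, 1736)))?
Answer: 4956030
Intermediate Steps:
Function('x')(X, K) = Mul(-8, X) (Function('x')(X, K) = Mul(-4, Mul(2, X)) = Mul(-8, X))
Add(4970326, Mul(-1, Function('x')(-1787, 1736))) = Add(4970326, Mul(-1, Mul(-8, -1787))) = Add(4970326, Mul(-1, 14296)) = Add(4970326, -14296) = 4956030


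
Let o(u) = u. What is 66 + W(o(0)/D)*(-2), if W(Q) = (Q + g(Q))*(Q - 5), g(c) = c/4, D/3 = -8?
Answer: 66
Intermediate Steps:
D = -24 (D = 3*(-8) = -24)
g(c) = c/4 (g(c) = c*(¼) = c/4)
W(Q) = 5*Q*(-5 + Q)/4 (W(Q) = (Q + Q/4)*(Q - 5) = (5*Q/4)*(-5 + Q) = 5*Q*(-5 + Q)/4)
66 + W(o(0)/D)*(-2) = 66 + (5*(0/(-24))*(-5 + 0/(-24))/4)*(-2) = 66 + (5*(0*(-1/24))*(-5 + 0*(-1/24))/4)*(-2) = 66 + ((5/4)*0*(-5 + 0))*(-2) = 66 + ((5/4)*0*(-5))*(-2) = 66 + 0*(-2) = 66 + 0 = 66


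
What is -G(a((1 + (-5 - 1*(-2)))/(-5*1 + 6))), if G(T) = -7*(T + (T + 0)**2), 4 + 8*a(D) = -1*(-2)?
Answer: -21/16 ≈ -1.3125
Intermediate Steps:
a(D) = -1/4 (a(D) = -1/2 + (-1*(-2))/8 = -1/2 + (1/8)*2 = -1/2 + 1/4 = -1/4)
G(T) = -7*T - 7*T**2 (G(T) = -7*(T + T**2) = -7*T - 7*T**2)
-G(a((1 + (-5 - 1*(-2)))/(-5*1 + 6))) = -(-7)*(-1)*(1 - 1/4)/4 = -(-7)*(-1)*3/(4*4) = -1*21/16 = -21/16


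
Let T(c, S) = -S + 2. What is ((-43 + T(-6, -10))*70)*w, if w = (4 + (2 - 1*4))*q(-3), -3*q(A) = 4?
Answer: 17360/3 ≈ 5786.7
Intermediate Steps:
q(A) = -4/3 (q(A) = -⅓*4 = -4/3)
T(c, S) = 2 - S
w = -8/3 (w = (4 + (2 - 1*4))*(-4/3) = (4 + (2 - 4))*(-4/3) = (4 - 2)*(-4/3) = 2*(-4/3) = -8/3 ≈ -2.6667)
((-43 + T(-6, -10))*70)*w = ((-43 + (2 - 1*(-10)))*70)*(-8/3) = ((-43 + (2 + 10))*70)*(-8/3) = ((-43 + 12)*70)*(-8/3) = -31*70*(-8/3) = -2170*(-8/3) = 17360/3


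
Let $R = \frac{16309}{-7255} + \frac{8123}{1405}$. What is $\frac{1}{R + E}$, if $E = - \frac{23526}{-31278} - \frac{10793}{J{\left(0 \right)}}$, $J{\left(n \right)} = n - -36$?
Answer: $- \frac{382590306540}{113063037555023} \approx -0.0033839$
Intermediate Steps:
$J{\left(n \right)} = 36 + n$ ($J{\left(n \right)} = n + 36 = 36 + n$)
$R = \frac{7203644}{2038655}$ ($R = 16309 \left(- \frac{1}{7255}\right) + 8123 \cdot \frac{1}{1405} = - \frac{16309}{7255} + \frac{8123}{1405} = \frac{7203644}{2038655} \approx 3.5335$)
$E = - \frac{56122753}{187668}$ ($E = - \frac{23526}{-31278} - \frac{10793}{36 + 0} = \left(-23526\right) \left(- \frac{1}{31278}\right) - \frac{10793}{36} = \frac{3921}{5213} - \frac{10793}{36} = - \frac{56122753}{187668} \approx -299.05$)
$\frac{1}{R + E} = \frac{1}{\frac{7203644}{2038655} - \frac{56122753}{187668}} = \frac{1}{- \frac{113063037555023}{382590306540}} = - \frac{382590306540}{113063037555023}$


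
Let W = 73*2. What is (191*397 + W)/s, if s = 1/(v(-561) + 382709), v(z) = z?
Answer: 29032930004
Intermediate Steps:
s = 1/382148 (s = 1/(-561 + 382709) = 1/382148 ≈ 2.6168e-6)
W = 146
(191*397 + W)/s = (191*397 + 146)/(1/382148) = (75827 + 146)*382148 = 75973*382148 = 29032930004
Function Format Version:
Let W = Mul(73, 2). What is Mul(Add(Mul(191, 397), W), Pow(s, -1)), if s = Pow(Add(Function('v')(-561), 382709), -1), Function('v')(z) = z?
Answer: 29032930004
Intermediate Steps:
s = Rational(1, 382148) (s = Pow(Add(-561, 382709), -1) = Pow(382148, -1) = Rational(1, 382148) ≈ 2.6168e-6)
W = 146
Mul(Add(Mul(191, 397), W), Pow(s, -1)) = Mul(Add(Mul(191, 397), 146), Pow(Rational(1, 382148), -1)) = Mul(Add(75827, 146), 382148) = Mul(75973, 382148) = 29032930004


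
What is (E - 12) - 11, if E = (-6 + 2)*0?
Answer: -23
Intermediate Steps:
E = 0 (E = -4*0 = 0)
(E - 12) - 11 = (0 - 12) - 11 = -12 - 11 = -23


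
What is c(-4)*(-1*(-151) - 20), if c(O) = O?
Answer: -524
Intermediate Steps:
c(-4)*(-1*(-151) - 20) = -4*(-1*(-151) - 20) = -4*(151 - 20) = -4*131 = -524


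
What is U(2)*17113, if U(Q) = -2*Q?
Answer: -68452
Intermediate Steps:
U(2)*17113 = -2*2*17113 = -4*17113 = -68452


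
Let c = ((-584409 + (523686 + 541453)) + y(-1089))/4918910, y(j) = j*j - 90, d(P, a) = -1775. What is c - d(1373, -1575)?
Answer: 8732731811/4918910 ≈ 1775.3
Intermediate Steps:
y(j) = -90 + j² (y(j) = j² - 90 = -90 + j²)
c = 1666561/4918910 (c = ((-584409 + (523686 + 541453)) + (-90 + (-1089)²))/4918910 = ((-584409 + 1065139) + (-90 + 1185921))*(1/4918910) = (480730 + 1185831)*(1/4918910) = 1666561*(1/4918910) = 1666561/4918910 ≈ 0.33881)
c - d(1373, -1575) = 1666561/4918910 - 1*(-1775) = 1666561/4918910 + 1775 = 8732731811/4918910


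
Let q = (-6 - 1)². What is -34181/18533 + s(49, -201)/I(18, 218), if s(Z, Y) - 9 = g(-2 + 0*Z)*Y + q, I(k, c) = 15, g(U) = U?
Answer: 1602493/55599 ≈ 28.822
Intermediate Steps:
q = 49 (q = (-7)² = 49)
s(Z, Y) = 58 - 2*Y (s(Z, Y) = 9 + ((-2 + 0*Z)*Y + 49) = 9 + ((-2 + 0)*Y + 49) = 9 + (-2*Y + 49) = 9 + (49 - 2*Y) = 58 - 2*Y)
-34181/18533 + s(49, -201)/I(18, 218) = -34181/18533 + (58 - 2*(-201))/15 = -34181*1/18533 + (58 + 402)*(1/15) = -34181/18533 + 460*(1/15) = -34181/18533 + 92/3 = 1602493/55599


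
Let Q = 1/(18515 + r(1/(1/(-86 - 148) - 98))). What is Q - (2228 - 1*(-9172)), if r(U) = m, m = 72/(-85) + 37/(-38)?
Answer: -681692283370/59797569 ≈ -11400.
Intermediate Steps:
m = -5881/3230 (m = 72*(-1/85) + 37*(-1/38) = -72/85 - 37/38 = -5881/3230 ≈ -1.8207)
r(U) = -5881/3230
Q = 3230/59797569 (Q = 1/(18515 - 5881/3230) = 1/(59797569/3230) = 3230/59797569 ≈ 5.4016e-5)
Q - (2228 - 1*(-9172)) = 3230/59797569 - (2228 - 1*(-9172)) = 3230/59797569 - (2228 + 9172) = 3230/59797569 - 1*11400 = 3230/59797569 - 11400 = -681692283370/59797569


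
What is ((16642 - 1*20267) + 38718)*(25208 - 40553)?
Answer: -538502085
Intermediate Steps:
((16642 - 1*20267) + 38718)*(25208 - 40553) = ((16642 - 20267) + 38718)*(-15345) = (-3625 + 38718)*(-15345) = 35093*(-15345) = -538502085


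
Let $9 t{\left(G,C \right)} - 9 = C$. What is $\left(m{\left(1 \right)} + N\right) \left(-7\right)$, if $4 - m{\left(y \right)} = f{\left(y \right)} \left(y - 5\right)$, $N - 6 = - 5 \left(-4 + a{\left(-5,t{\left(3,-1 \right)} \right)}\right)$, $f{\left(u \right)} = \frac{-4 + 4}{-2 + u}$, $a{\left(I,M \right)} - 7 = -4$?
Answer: $-105$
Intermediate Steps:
$t{\left(G,C \right)} = 1 + \frac{C}{9}$
$a{\left(I,M \right)} = 3$ ($a{\left(I,M \right)} = 7 - 4 = 3$)
$f{\left(u \right)} = 0$ ($f{\left(u \right)} = \frac{0}{-2 + u} = 0$)
$N = 11$ ($N = 6 - 5 \left(-4 + 3\right) = 6 - -5 = 6 + 5 = 11$)
$m{\left(y \right)} = 4$ ($m{\left(y \right)} = 4 - 0 \left(y - 5\right) = 4 - 0 \left(-5 + y\right) = 4 - 0 = 4 + 0 = 4$)
$\left(m{\left(1 \right)} + N\right) \left(-7\right) = \left(4 + 11\right) \left(-7\right) = 15 \left(-7\right) = -105$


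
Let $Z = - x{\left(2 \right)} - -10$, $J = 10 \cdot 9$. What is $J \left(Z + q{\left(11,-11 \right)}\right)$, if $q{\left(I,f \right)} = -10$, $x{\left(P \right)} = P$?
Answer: $-180$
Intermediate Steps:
$J = 90$
$Z = 8$ ($Z = \left(-1\right) 2 - -10 = -2 + 10 = 8$)
$J \left(Z + q{\left(11,-11 \right)}\right) = 90 \left(8 - 10\right) = 90 \left(-2\right) = -180$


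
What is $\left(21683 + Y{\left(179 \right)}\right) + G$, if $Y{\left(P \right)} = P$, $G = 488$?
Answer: $22350$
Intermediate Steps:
$\left(21683 + Y{\left(179 \right)}\right) + G = \left(21683 + 179\right) + 488 = 21862 + 488 = 22350$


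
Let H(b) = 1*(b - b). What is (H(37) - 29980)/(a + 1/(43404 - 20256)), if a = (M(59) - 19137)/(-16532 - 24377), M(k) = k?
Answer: -28389906729360/441658453 ≈ -64280.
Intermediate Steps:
a = 19078/40909 (a = (59 - 19137)/(-16532 - 24377) = -19078/(-40909) = -19078*(-1/40909) = 19078/40909 ≈ 0.46635)
H(b) = 0 (H(b) = 1*0 = 0)
(H(37) - 29980)/(a + 1/(43404 - 20256)) = (0 - 29980)/(19078/40909 + 1/(43404 - 20256)) = -29980/(19078/40909 + 1/23148) = -29980/441658453/946961532 = -29980*946961532/441658453 = -28389906729360/441658453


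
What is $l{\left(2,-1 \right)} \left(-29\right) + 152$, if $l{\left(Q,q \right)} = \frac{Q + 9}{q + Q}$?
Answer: $-167$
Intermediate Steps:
$l{\left(Q,q \right)} = \frac{9 + Q}{Q + q}$
$l{\left(2,-1 \right)} \left(-29\right) + 152 = \frac{9 + 2}{2 - 1} \left(-29\right) + 152 = 1^{-1} \cdot 11 \left(-29\right) + 152 = 1 \cdot 11 \left(-29\right) + 152 = 11 \left(-29\right) + 152 = -319 + 152 = -167$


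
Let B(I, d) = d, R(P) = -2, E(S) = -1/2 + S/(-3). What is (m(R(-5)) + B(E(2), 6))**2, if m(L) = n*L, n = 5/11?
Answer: 3136/121 ≈ 25.917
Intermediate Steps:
n = 5/11 (n = 5*(1/11) = 5/11 ≈ 0.45455)
E(S) = -1/2 - S/3 (E(S) = -1*1/2 + S*(-1/3) = -1/2 - S/3)
m(L) = 5*L/11
(m(R(-5)) + B(E(2), 6))**2 = ((5/11)*(-2) + 6)**2 = (-10/11 + 6)**2 = (56/11)**2 = 3136/121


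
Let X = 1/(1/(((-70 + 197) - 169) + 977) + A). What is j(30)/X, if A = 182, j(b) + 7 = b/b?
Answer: -1021026/935 ≈ -1092.0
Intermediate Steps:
j(b) = -6 (j(b) = -7 + b/b = -7 + 1 = -6)
X = 935/170171 (X = 1/(1/(((-70 + 197) - 169) + 977) + 182) = 1/(1/((127 - 169) + 977) + 182) = 1/(1/(-42 + 977) + 182) = 1/(1/935 + 182) = 1/(170171/935) = 935/170171 ≈ 0.0054945)
j(30)/X = -6/935/170171 = -6*170171/935 = -1021026/935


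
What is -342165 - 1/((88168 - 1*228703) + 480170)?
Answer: -116211209776/339635 ≈ -3.4217e+5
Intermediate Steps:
-342165 - 1/((88168 - 1*228703) + 480170) = -342165 - 1/((88168 - 228703) + 480170) = -342165 - 1/(-140535 + 480170) = -342165 - 1/339635 = -116211209776/339635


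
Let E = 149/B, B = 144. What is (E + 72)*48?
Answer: 10517/3 ≈ 3505.7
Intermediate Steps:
E = 149/144 ≈ 1.0347
(E + 72)*48 = (149/144 + 72)*48 = (10517/144)*48 = 10517/3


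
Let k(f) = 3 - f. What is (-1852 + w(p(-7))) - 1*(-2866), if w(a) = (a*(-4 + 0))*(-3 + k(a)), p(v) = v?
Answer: 1210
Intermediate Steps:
w(a) = 4*a² (w(a) = (a*(-4 + 0))*(-3 + (3 - a)) = (a*(-4))*(-a) = (-4*a)*(-a) = 4*a²)
(-1852 + w(p(-7))) - 1*(-2866) = (-1852 + 4*(-7)²) - 1*(-2866) = (-1852 + 4*49) + 2866 = (-1852 + 196) + 2866 = -1656 + 2866 = 1210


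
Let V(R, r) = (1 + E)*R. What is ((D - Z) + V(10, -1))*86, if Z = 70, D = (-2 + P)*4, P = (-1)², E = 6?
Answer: -344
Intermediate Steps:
P = 1
D = -4 (D = (-2 + 1)*4 = -1*4 = -4)
V(R, r) = 7*R (V(R, r) = (1 + 6)*R = 7*R)
((D - Z) + V(10, -1))*86 = ((-4 - 1*70) + 7*10)*86 = ((-4 - 70) + 70)*86 = (-74 + 70)*86 = -4*86 = -344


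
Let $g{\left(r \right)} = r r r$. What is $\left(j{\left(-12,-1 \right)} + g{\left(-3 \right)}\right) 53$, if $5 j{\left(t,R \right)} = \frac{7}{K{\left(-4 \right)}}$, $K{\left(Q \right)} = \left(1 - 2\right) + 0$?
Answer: $- \frac{7526}{5} \approx -1505.2$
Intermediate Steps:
$K{\left(Q \right)} = -1$ ($K{\left(Q \right)} = -1 + 0 = -1$)
$j{\left(t,R \right)} = - \frac{7}{5}$ ($j{\left(t,R \right)} = \frac{7 \frac{1}{-1}}{5} = \frac{7 \left(-1\right)}{5} = \frac{1}{5} \left(-7\right) = - \frac{7}{5}$)
$g{\left(r \right)} = r^{3}$ ($g{\left(r \right)} = r^{2} r = r^{3}$)
$\left(j{\left(-12,-1 \right)} + g{\left(-3 \right)}\right) 53 = \left(- \frac{7}{5} + \left(-3\right)^{3}\right) 53 = \left(- \frac{7}{5} - 27\right) 53 = \left(- \frac{142}{5}\right) 53 = - \frac{7526}{5}$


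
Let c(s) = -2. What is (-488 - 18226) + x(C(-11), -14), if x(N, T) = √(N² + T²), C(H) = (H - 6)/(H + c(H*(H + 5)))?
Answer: -18714 + √33413/13 ≈ -18700.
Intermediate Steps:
C(H) = (-6 + H)/(-2 + H) (C(H) = (H - 6)/(H - 2) = (-6 + H)/(-2 + H))
(-488 - 18226) + x(C(-11), -14) = (-488 - 18226) + √(((-6 - 11)/(-2 - 11))² + (-14)²) = -18714 + √((-17/(-13))² + 196) = -18714 + √((-1/13*(-17))² + 196) = -18714 + √((17/13)² + 196) = -18714 + √(289/169 + 196) = -18714 + √(33413/169) = -18714 + √33413/13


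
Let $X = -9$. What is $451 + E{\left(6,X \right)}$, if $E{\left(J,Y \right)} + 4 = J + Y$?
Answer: $444$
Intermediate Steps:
$E{\left(J,Y \right)} = -4 + J + Y$ ($E{\left(J,Y \right)} = -4 + \left(J + Y\right) = -4 + J + Y$)
$451 + E{\left(6,X \right)} = 451 - 7 = 444$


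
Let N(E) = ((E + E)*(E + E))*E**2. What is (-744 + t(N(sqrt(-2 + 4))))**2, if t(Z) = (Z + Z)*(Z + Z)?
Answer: 78400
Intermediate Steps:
N(E) = 4*E**4 (N(E) = ((2*E)*(2*E))*E**2 = (4*E**2)*E**2 = 4*E**4)
t(Z) = 4*Z**2 (t(Z) = (2*Z)*(2*Z) = 4*Z**2)
(-744 + t(N(sqrt(-2 + 4))))**2 = (-744 + 4*(4*(sqrt(-2 + 4))**4)**2)**2 = (-744 + 4*(4*(sqrt(2))**4)**2)**2 = (-744 + 4*(4*4)**2)**2 = (-744 + 4*16**2)**2 = (-744 + 4*256)**2 = (-744 + 1024)**2 = 280**2 = 78400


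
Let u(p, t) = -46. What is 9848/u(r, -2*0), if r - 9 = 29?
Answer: -4924/23 ≈ -214.09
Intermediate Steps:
r = 38 (r = 9 + 29 = 38)
9848/u(r, -2*0) = 9848/(-46) = 9848*(-1/46) = -4924/23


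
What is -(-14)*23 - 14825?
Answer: -14503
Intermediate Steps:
-(-14)*23 - 14825 = -1*(-322) - 14825 = 322 - 14825 = -14503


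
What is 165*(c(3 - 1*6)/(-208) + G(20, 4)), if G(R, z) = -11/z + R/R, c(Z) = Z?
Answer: -59565/208 ≈ -286.37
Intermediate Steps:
G(R, z) = 1 - 11/z (G(R, z) = -11/z + 1 = 1 - 11/z)
165*(c(3 - 1*6)/(-208) + G(20, 4)) = 165*((3 - 1*6)/(-208) + (-11 + 4)/4) = 165*((3 - 6)*(-1/208) + (1/4)*(-7)) = 165*(-3*(-1/208) - 7/4) = 165*(3/208 - 7/4) = 165*(-361/208) = -59565/208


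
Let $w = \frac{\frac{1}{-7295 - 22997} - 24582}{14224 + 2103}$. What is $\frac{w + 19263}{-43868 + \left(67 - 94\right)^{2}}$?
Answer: $- \frac{9526301436347}{21335578082276} \approx -0.4465$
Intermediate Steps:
$w = - \frac{744637945}{494577484}$ ($w = \frac{\frac{1}{-30292} - 24582}{16327} = \left(- \frac{1}{30292} - 24582\right) \frac{1}{16327} = \left(- \frac{744637945}{30292}\right) \frac{1}{16327} = - \frac{744637945}{494577484} \approx -1.5056$)
$\frac{w + 19263}{-43868 + \left(67 - 94\right)^{2}} = \frac{- \frac{744637945}{494577484} + 19263}{-43868 + \left(67 - 94\right)^{2}} = \frac{9526301436347}{494577484 \left(-43868 + \left(-27\right)^{2}\right)} = \frac{9526301436347}{494577484 \left(-43868 + 729\right)} = \frac{9526301436347}{494577484 \left(-43139\right)} = \frac{9526301436347}{494577484} \left(- \frac{1}{43139}\right) = - \frac{9526301436347}{21335578082276}$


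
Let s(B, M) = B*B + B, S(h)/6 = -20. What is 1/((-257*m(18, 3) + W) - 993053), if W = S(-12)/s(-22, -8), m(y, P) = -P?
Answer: -77/76405734 ≈ -1.0078e-6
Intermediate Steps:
S(h) = -120 (S(h) = 6*(-20) = -120)
s(B, M) = B + B**2 (s(B, M) = B**2 + B = B + B**2)
W = -20/77 (W = -120*(-1/(22*(1 - 22))) = -120/((-22*(-21))) = -120/462 = -120*1/462 = -20/77 ≈ -0.25974)
1/((-257*m(18, 3) + W) - 993053) = 1/((-(-257)*3 - 20/77) - 993053) = 1/((-257*(-3) - 20/77) - 993053) = 1/((771 - 20/77) - 993053) = 1/(59347/77 - 993053) = 1/(-76405734/77) = -77/76405734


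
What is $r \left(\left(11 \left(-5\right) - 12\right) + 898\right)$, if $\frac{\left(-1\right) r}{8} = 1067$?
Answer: $-7093416$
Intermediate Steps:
$r = -8536$ ($r = \left(-8\right) 1067 = -8536$)
$r \left(\left(11 \left(-5\right) - 12\right) + 898\right) = - 8536 \left(\left(11 \left(-5\right) - 12\right) + 898\right) = - 8536 \left(\left(-55 - 12\right) + 898\right) = - 8536 \left(-67 + 898\right) = \left(-8536\right) 831 = -7093416$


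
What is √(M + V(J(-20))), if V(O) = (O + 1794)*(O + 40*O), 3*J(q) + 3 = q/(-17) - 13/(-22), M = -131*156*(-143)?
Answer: 5*√145634425397/1122 ≈ 1700.6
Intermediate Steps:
M = 2922348 (M = -20436*(-143) = 2922348)
J(q) = -53/66 - q/51 (J(q) = -1 + (q/(-17) - 13/(-22))/3 = -1 + (q*(-1/17) - 13*(-1/22))/3 = -1 + (-q/17 + 13/22)/3 = -1 + (13/22 - q/17)/3 = -1 + (13/66 - q/51) = -53/66 - q/51)
V(O) = 41*O*(1794 + O) (V(O) = (1794 + O)*(41*O) = 41*O*(1794 + O))
√(M + V(J(-20))) = √(2922348 + 41*(-53/66 - 1/51*(-20))*(1794 + (-53/66 - 1/51*(-20)))) = √(2922348 + 41*(-53/66 + 20/51)*(1794 + (-53/66 + 20/51))) = √(2922348 + 41*(-461/1122)*(1794 - 461/1122)) = √(2922348 + 41*(-461/1122)*(2012407/1122)) = √(2922348 - 38036504707/1258884) = √(3640860634925/1258884) = 5*√145634425397/1122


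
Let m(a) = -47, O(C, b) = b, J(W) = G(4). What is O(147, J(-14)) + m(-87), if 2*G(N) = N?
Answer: -45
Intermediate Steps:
G(N) = N/2
J(W) = 2 (J(W) = (½)*4 = 2)
O(147, J(-14)) + m(-87) = 2 - 47 = -45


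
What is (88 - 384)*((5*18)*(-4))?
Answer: 106560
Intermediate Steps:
(88 - 384)*((5*18)*(-4)) = -26640*(-4) = -296*(-360) = 106560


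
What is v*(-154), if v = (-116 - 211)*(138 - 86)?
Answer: 2618616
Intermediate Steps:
v = -17004 (v = -327*52 = -17004)
v*(-154) = -17004*(-154) = 2618616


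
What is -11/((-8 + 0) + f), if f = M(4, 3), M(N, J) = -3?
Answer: 1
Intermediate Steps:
f = -3
-11/((-8 + 0) + f) = -11/((-8 + 0) - 3) = -11/(-8 - 3) = -11/(-11) = -1/11*(-11) = 1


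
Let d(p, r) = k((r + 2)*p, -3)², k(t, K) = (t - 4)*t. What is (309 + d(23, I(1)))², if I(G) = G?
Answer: 404634708105156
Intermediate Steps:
k(t, K) = t*(-4 + t) (k(t, K) = (-4 + t)*t = t*(-4 + t))
d(p, r) = p²*(-4 + p*(2 + r))²*(2 + r)² (d(p, r) = (((r + 2)*p)*(-4 + (r + 2)*p))² = (((2 + r)*p)*(-4 + (2 + r)*p))² = ((p*(2 + r))*(-4 + p*(2 + r)))² = (p*(-4 + p*(2 + r))*(2 + r))² = p²*(-4 + p*(2 + r))²*(2 + r)²)
(309 + d(23, I(1)))² = (309 + 23²*(-4 + 23*(2 + 1))²*(2 + 1)²)² = (309 + 529*(-4 + 23*3)²*3²)² = (309 + 529*(-4 + 69)²*9)² = (309 + 529*65²*9)² = (309 + 529*4225*9)² = (309 + 20115225)² = 20115534² = 404634708105156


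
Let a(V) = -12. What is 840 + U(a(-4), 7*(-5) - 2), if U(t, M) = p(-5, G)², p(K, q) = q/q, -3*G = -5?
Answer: 841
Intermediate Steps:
G = 5/3 (G = -⅓*(-5) = 5/3 ≈ 1.6667)
p(K, q) = 1
U(t, M) = 1 (U(t, M) = 1² = 1)
840 + U(a(-4), 7*(-5) - 2) = 840 + 1 = 841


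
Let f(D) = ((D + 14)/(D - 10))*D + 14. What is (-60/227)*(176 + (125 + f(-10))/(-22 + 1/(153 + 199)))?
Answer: -26262720/585887 ≈ -44.826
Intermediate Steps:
f(D) = 14 + D*(14 + D)/(-10 + D) (f(D) = ((14 + D)/(-10 + D))*D + 14 = D*(14 + D)/(-10 + D) + 14 = 14 + D*(14 + D)/(-10 + D))
(-60/227)*(176 + (125 + f(-10))/(-22 + 1/(153 + 199))) = (-60/227)*(176 + (125 + (-140 + (-10)² + 28*(-10))/(-10 - 10))/(-22 + 1/(153 + 199))) = (-60*1/227)*(176 + (125 + (-140 + 100 - 280)/(-20))/(-22 + 1/352)) = -60*(176 + (125 - 1/20*(-320))/(-22 + 1/352))/227 = -60*(176 + (125 + 16)/(-7743/352))/227 = -60*(176 + 141*(-352/7743))/227 = -60*(176 - 16544/2581)/227 = -60/227*437712/2581 = -26262720/585887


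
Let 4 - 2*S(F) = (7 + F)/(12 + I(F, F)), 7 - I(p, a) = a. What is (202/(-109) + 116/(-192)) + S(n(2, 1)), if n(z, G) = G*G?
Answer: -10667/15696 ≈ -0.67960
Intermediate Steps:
n(z, G) = G**2
I(p, a) = 7 - a
S(F) = 2 - (7 + F)/(2*(19 - F)) (S(F) = 2 - (7 + F)/(2*(12 + (7 - F))) = 2 - (7 + F)/(2*(19 - F)))
(202/(-109) + 116/(-192)) + S(n(2, 1)) = (202/(-109) + 116/(-192)) + (-69 + 5*1**2)/(2*(-19 + 1**2)) = (202*(-1/109) + 116*(-1/192)) + (-69 + 5*1)/(2*(-19 + 1)) = (-202/109 - 29/48) + (1/2)*(-69 + 5)/(-18) = -12857/5232 + (1/2)*(-1/18)*(-64) = -12857/5232 + 16/9 = -10667/15696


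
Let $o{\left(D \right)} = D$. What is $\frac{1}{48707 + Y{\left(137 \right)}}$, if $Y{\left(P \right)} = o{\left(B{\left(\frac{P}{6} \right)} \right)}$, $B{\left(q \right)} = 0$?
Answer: $\frac{1}{48707} \approx 2.0531 \cdot 10^{-5}$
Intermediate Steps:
$Y{\left(P \right)} = 0$
$\frac{1}{48707 + Y{\left(137 \right)}} = \frac{1}{48707 + 0} = \frac{1}{48707}$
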